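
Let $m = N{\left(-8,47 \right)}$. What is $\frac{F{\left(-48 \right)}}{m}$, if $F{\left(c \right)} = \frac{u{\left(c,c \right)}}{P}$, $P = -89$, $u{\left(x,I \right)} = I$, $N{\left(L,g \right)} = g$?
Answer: $\frac{48}{4183} \approx 0.011475$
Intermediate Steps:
$m = 47$
$F{\left(c \right)} = - \frac{c}{89}$ ($F{\left(c \right)} = \frac{c}{-89} = c \left(- \frac{1}{89}\right) = - \frac{c}{89}$)
$\frac{F{\left(-48 \right)}}{m} = \frac{\left(- \frac{1}{89}\right) \left(-48\right)}{47} = \frac{48}{89} \cdot \frac{1}{47} = \frac{48}{4183}$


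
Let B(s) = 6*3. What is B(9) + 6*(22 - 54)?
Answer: -174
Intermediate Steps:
B(s) = 18
B(9) + 6*(22 - 54) = 18 + 6*(22 - 54) = 18 + 6*(-32) = 18 - 192 = -174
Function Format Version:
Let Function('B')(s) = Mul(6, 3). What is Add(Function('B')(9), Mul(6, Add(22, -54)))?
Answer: -174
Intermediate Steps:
Function('B')(s) = 18
Add(Function('B')(9), Mul(6, Add(22, -54))) = Add(18, Mul(6, Add(22, -54))) = Add(18, Mul(6, -32)) = Add(18, -192) = -174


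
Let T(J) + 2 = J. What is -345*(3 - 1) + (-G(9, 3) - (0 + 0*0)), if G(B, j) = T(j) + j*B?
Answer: -718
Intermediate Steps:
T(J) = -2 + J
G(B, j) = -2 + j + B*j (G(B, j) = (-2 + j) + j*B = (-2 + j) + B*j = -2 + j + B*j)
-345*(3 - 1) + (-G(9, 3) - (0 + 0*0)) = -345*(3 - 1) + (-(-2 + 3 + 9*3) - (0 + 0*0)) = -345*2 + (-(-2 + 3 + 27) - (0 + 0)) = -69*10 + (-1*28 - 1*0) = -690 + (-28 + 0) = -690 - 28 = -718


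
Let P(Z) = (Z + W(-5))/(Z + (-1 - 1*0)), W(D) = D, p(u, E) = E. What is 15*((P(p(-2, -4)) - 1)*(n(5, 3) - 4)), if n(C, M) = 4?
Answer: 0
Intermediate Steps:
P(Z) = (-5 + Z)/(-1 + Z) (P(Z) = (Z - 5)/(Z + (-1 - 1*0)) = (-5 + Z)/(Z + (-1 + 0)) = (-5 + Z)/(Z - 1) = (-5 + Z)/(-1 + Z))
15*((P(p(-2, -4)) - 1)*(n(5, 3) - 4)) = 15*(((-5 - 4)/(-1 - 4) - 1)*(4 - 4)) = 15*((-9/(-5) - 1)*0) = 15*((-⅕*(-9) - 1)*0) = 15*((9/5 - 1)*0) = 15*((⅘)*0) = 15*0 = 0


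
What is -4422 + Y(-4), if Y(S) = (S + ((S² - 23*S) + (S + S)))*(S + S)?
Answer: -5190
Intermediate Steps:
Y(S) = 2*S*(S² - 20*S) (Y(S) = (S + ((S² - 23*S) + 2*S))*(2*S) = (S + (S² - 21*S))*(2*S) = (S² - 20*S)*(2*S) = 2*S*(S² - 20*S))
-4422 + Y(-4) = -4422 + 2*(-4)²*(-20 - 4) = -4422 + 2*16*(-24) = -4422 - 768 = -5190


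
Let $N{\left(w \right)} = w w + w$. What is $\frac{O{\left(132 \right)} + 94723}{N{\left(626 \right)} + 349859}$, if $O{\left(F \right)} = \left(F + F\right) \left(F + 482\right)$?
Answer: $\frac{256819}{742361} \approx 0.34595$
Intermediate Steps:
$N{\left(w \right)} = w + w^{2}$ ($N{\left(w \right)} = w^{2} + w = w + w^{2}$)
$O{\left(F \right)} = 2 F \left(482 + F\right)$
$\frac{O{\left(132 \right)} + 94723}{N{\left(626 \right)} + 349859} = \frac{2 \cdot 132 \left(482 + 132\right) + 94723}{626 \left(1 + 626\right) + 349859} = \frac{2 \cdot 132 \cdot 614 + 94723}{626 \cdot 627 + 349859} = \frac{162096 + 94723}{392502 + 349859} = \frac{256819}{742361}$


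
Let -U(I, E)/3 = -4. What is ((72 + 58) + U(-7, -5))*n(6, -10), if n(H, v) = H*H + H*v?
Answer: -3408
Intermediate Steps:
U(I, E) = 12 (U(I, E) = -3*(-4) = 12)
n(H, v) = H**2 + H*v
((72 + 58) + U(-7, -5))*n(6, -10) = ((72 + 58) + 12)*(6*(6 - 10)) = (130 + 12)*(6*(-4)) = 142*(-24) = -3408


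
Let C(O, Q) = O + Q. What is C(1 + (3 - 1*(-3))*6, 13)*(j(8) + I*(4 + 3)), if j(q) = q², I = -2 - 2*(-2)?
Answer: 3900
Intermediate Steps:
I = 2 (I = -2 + 4 = 2)
C(1 + (3 - 1*(-3))*6, 13)*(j(8) + I*(4 + 3)) = ((1 + (3 - 1*(-3))*6) + 13)*(8² + 2*(4 + 3)) = ((1 + (3 + 3)*6) + 13)*(64 + 2*7) = ((1 + 6*6) + 13)*(64 + 14) = ((1 + 36) + 13)*78 = (37 + 13)*78 = 50*78 = 3900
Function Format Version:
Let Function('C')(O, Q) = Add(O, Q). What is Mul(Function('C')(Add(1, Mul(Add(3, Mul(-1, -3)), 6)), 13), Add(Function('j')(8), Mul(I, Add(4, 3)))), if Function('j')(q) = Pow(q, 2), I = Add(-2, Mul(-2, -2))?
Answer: 3900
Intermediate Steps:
I = 2 (I = Add(-2, 4) = 2)
Mul(Function('C')(Add(1, Mul(Add(3, Mul(-1, -3)), 6)), 13), Add(Function('j')(8), Mul(I, Add(4, 3)))) = Mul(Add(Add(1, Mul(Add(3, Mul(-1, -3)), 6)), 13), Add(Pow(8, 2), Mul(2, Add(4, 3)))) = Mul(Add(Add(1, Mul(Add(3, 3), 6)), 13), Add(64, Mul(2, 7))) = Mul(Add(Add(1, Mul(6, 6)), 13), Add(64, 14)) = Mul(Add(Add(1, 36), 13), 78) = Mul(Add(37, 13), 78) = Mul(50, 78) = 3900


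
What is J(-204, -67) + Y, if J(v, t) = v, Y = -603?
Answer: -807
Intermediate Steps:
J(-204, -67) + Y = -204 - 603 = -807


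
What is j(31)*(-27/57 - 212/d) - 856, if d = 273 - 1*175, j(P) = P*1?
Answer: -873041/931 ≈ -937.75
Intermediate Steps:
j(P) = P
d = 98 (d = 273 - 175 = 98)
j(31)*(-27/57 - 212/d) - 856 = 31*(-27/57 - 212/98) - 856 = 31*(-27*1/57 - 212*1/98) - 856 = 31*(-9/19 - 106/49) - 856 = 31*(-2455/931) - 856 = -76105/931 - 856 = -873041/931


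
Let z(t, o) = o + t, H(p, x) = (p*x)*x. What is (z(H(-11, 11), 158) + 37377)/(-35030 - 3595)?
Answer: -12068/12875 ≈ -0.93732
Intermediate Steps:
H(p, x) = p*x²
(z(H(-11, 11), 158) + 37377)/(-35030 - 3595) = ((158 - 11*11²) + 37377)/(-35030 - 3595) = ((158 - 11*121) + 37377)/(-38625) = ((158 - 1331) + 37377)*(-1/38625) = (-1173 + 37377)*(-1/38625) = 36204*(-1/38625) = -12068/12875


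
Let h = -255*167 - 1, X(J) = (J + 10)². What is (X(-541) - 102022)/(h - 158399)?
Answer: -179939/200985 ≈ -0.89529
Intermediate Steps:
X(J) = (10 + J)²
h = -42586 (h = -42585 - 1 = -42586)
(X(-541) - 102022)/(h - 158399) = ((10 - 541)² - 102022)/(-42586 - 158399) = ((-531)² - 102022)/(-200985) = (281961 - 102022)*(-1/200985) = 179939*(-1/200985) = -179939/200985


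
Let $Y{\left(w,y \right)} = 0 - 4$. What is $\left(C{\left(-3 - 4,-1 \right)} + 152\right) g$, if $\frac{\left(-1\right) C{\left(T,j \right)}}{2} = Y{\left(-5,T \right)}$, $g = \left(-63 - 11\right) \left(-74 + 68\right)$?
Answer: $71040$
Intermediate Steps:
$Y{\left(w,y \right)} = -4$ ($Y{\left(w,y \right)} = 0 - 4 = -4$)
$g = 444$ ($g = \left(-74\right) \left(-6\right) = 444$)
$C{\left(T,j \right)} = 8$ ($C{\left(T,j \right)} = \left(-2\right) \left(-4\right) = 8$)
$\left(C{\left(-3 - 4,-1 \right)} + 152\right) g = \left(8 + 152\right) 444 = 160 \cdot 444 = 71040$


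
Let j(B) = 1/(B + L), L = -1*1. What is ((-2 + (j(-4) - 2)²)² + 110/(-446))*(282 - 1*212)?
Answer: 15256752/27875 ≈ 547.33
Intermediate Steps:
L = -1
j(B) = 1/(-1 + B) (j(B) = 1/(B - 1) = 1/(-1 + B))
((-2 + (j(-4) - 2)²)² + 110/(-446))*(282 - 1*212) = ((-2 + (1/(-1 - 4) - 2)²)² + 110/(-446))*(282 - 1*212) = ((-2 + (1/(-5) - 2)²)² + 110*(-1/446))*(282 - 212) = ((-2 + (-⅕ - 2)²)² - 55/223)*70 = ((-2 + (-11/5)²)² - 55/223)*70 = ((-2 + 121/25)² - 55/223)*70 = ((71/25)² - 55/223)*70 = (5041/625 - 55/223)*70 = (1089768/139375)*70 = 15256752/27875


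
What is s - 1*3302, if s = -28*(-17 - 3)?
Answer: -2742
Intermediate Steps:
s = 560 (s = -28*(-20) = 560)
s - 1*3302 = 560 - 1*3302 = 560 - 3302 = -2742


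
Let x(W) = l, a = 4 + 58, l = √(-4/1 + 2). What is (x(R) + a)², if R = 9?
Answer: (62 + I*√2)² ≈ 3842.0 + 175.36*I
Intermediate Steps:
l = I*√2 (l = √(-4*1 + 2) = √(-4 + 2) = √(-2) = I*√2 ≈ 1.4142*I)
a = 62
x(W) = I*√2
(x(R) + a)² = (I*√2 + 62)² = (62 + I*√2)²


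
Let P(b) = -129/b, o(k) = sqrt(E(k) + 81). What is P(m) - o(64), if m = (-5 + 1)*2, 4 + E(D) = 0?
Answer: 129/8 - sqrt(77) ≈ 7.3500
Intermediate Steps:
E(D) = -4 (E(D) = -4 + 0 = -4)
o(k) = sqrt(77) (o(k) = sqrt(-4 + 81) = sqrt(77))
m = -8 (m = -4*2 = -8)
P(m) - o(64) = -129/(-8) - sqrt(77) = -129*(-1/8) - sqrt(77) = 129/8 - sqrt(77)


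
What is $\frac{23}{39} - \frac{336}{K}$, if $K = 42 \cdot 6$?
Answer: $- \frac{29}{39} \approx -0.74359$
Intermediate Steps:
$K = 252$
$\frac{23}{39} - \frac{336}{K} = \frac{23}{39} - \frac{336}{252} = 23 \cdot \frac{1}{39} - \frac{4}{3} = \frac{23}{39} - \frac{4}{3} = - \frac{29}{39}$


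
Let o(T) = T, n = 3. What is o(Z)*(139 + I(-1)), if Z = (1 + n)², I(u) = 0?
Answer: 2224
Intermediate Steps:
Z = 16 (Z = (1 + 3)² = 4² = 16)
o(Z)*(139 + I(-1)) = 16*(139 + 0) = 16*139 = 2224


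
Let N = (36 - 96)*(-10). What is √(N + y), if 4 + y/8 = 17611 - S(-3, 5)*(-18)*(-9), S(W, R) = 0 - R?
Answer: 4*√9246 ≈ 384.62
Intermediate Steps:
S(W, R) = -R
N = 600 (N = -60*(-10) = 600)
y = 147336 (y = -32 + 8*(17611 - -1*5*(-18)*(-9)) = -32 + 8*(17611 - (-5*(-18))*(-9)) = -32 + 8*(17611 - 90*(-9)) = -32 + 8*(17611 - 1*(-810)) = -32 + 8*(17611 + 810) = -32 + 8*18421 = -32 + 147368 = 147336)
√(N + y) = √(600 + 147336) = √147936 = 4*√9246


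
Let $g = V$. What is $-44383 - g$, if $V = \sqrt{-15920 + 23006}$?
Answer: $-44383 - \sqrt{7086} \approx -44467.0$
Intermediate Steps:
$V = \sqrt{7086} \approx 84.178$
$g = \sqrt{7086} \approx 84.178$
$-44383 - g = -44383 - \sqrt{7086}$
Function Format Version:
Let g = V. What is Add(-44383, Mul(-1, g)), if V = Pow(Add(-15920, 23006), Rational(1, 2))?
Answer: Add(-44383, Mul(-1, Pow(7086, Rational(1, 2)))) ≈ -44467.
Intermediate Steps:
V = Pow(7086, Rational(1, 2)) ≈ 84.178
g = Pow(7086, Rational(1, 2)) ≈ 84.178
Add(-44383, Mul(-1, g)) = Add(-44383, Mul(-1, Pow(7086, Rational(1, 2))))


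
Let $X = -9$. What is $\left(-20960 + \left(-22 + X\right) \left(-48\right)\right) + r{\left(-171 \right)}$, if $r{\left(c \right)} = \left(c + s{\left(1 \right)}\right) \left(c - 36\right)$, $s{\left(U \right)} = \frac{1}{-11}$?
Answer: $\frac{175382}{11} \approx 15944.0$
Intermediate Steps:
$s{\left(U \right)} = - \frac{1}{11}$
$r{\left(c \right)} = \left(-36 + c\right) \left(- \frac{1}{11} + c\right)$ ($r{\left(c \right)} = \left(c - \frac{1}{11}\right) \left(c - 36\right) = \left(- \frac{1}{11} + c\right) \left(-36 + c\right) = \left(-36 + c\right) \left(- \frac{1}{11} + c\right)$)
$\left(-20960 + \left(-22 + X\right) \left(-48\right)\right) + r{\left(-171 \right)} = \left(-20960 + \left(-22 - 9\right) \left(-48\right)\right) + \left(\frac{36}{11} + \left(-171\right)^{2} - - \frac{67887}{11}\right) = \left(-20960 - -1488\right) + \left(\frac{36}{11} + 29241 + \frac{67887}{11}\right) = \left(-20960 + 1488\right) + \frac{389574}{11} = -19472 + \frac{389574}{11} = \frac{175382}{11}$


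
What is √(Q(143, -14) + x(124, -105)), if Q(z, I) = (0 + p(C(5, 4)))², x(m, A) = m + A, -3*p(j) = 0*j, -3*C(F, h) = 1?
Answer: √19 ≈ 4.3589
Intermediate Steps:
C(F, h) = -⅓ (C(F, h) = -⅓*1 = -⅓)
p(j) = 0 (p(j) = -0*j = -⅓*0 = 0)
x(m, A) = A + m
Q(z, I) = 0 (Q(z, I) = (0 + 0)² = 0² = 0)
√(Q(143, -14) + x(124, -105)) = √(0 + (-105 + 124)) = √(0 + 19) = √19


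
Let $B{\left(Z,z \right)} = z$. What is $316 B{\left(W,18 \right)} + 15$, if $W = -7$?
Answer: $5703$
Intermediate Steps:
$316 B{\left(W,18 \right)} + 15 = 316 \cdot 18 + 15 = 5688 + 15 = 5703$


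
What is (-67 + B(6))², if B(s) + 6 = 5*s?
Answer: 1849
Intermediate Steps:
B(s) = -6 + 5*s
(-67 + B(6))² = (-67 + (-6 + 5*6))² = (-67 + (-6 + 30))² = (-67 + 24)² = (-43)² = 1849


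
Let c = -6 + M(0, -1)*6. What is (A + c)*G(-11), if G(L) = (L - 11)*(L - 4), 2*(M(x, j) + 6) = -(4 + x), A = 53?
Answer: -330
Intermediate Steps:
M(x, j) = -8 - x/2 (M(x, j) = -6 + (-(4 + x))/2 = -6 + (-4 - x)/2 = -6 + (-2 - x/2) = -8 - x/2)
G(L) = (-11 + L)*(-4 + L)
c = -54 (c = -6 + (-8 - 1/2*0)*6 = -6 + (-8 + 0)*6 = -6 - 8*6 = -6 - 48 = -54)
(A + c)*G(-11) = (53 - 54)*(44 + (-11)**2 - 15*(-11)) = -(44 + 121 + 165) = -1*330 = -330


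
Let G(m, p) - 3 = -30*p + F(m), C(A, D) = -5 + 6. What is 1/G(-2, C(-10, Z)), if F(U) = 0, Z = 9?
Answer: -1/27 ≈ -0.037037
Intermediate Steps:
C(A, D) = 1
G(m, p) = 3 - 30*p (G(m, p) = 3 + (-30*p + 0) = 3 - 30*p)
1/G(-2, C(-10, Z)) = 1/(3 - 30*1) = 1/(3 - 30) = 1/(-27) = -1/27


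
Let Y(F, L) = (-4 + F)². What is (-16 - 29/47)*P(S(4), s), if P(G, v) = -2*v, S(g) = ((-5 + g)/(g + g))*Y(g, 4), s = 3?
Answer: 4686/47 ≈ 99.702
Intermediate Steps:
S(g) = (-4 + g)²*(-5 + g)/(2*g) (S(g) = ((-5 + g)/(g + g))*(-4 + g)² = ((-5 + g)/((2*g)))*(-4 + g)² = ((-5 + g)*(1/(2*g)))*(-4 + g)² = ((-5 + g)/(2*g))*(-4 + g)² = (-4 + g)²*(-5 + g)/(2*g))
(-16 - 29/47)*P(S(4), s) = (-16 - 29/47)*(-2*3) = (-16 - 29*1/47)*(-6) = (-16 - 29/47)*(-6) = -781/47*(-6) = 4686/47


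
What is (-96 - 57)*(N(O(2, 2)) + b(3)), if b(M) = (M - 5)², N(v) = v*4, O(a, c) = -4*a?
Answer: 4284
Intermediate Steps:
N(v) = 4*v
b(M) = (-5 + M)²
(-96 - 57)*(N(O(2, 2)) + b(3)) = (-96 - 57)*(4*(-4*2) + (-5 + 3)²) = -153*(4*(-8) + (-2)²) = -153*(-32 + 4) = -153*(-28) = 4284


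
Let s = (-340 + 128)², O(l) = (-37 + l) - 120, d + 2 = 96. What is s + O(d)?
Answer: 44881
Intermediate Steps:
d = 94 (d = -2 + 96 = 94)
O(l) = -157 + l
s = 44944 (s = (-212)² = 44944)
s + O(d) = 44944 + (-157 + 94) = 44944 - 63 = 44881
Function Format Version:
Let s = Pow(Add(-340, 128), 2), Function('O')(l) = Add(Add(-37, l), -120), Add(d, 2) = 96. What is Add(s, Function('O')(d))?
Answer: 44881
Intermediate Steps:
d = 94 (d = Add(-2, 96) = 94)
Function('O')(l) = Add(-157, l)
s = 44944 (s = Pow(-212, 2) = 44944)
Add(s, Function('O')(d)) = Add(44944, Add(-157, 94)) = Add(44944, -63) = 44881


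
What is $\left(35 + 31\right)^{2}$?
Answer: $4356$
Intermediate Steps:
$\left(35 + 31\right)^{2} = 66^{2} = 4356$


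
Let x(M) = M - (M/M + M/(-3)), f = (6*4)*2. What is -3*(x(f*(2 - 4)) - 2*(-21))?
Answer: 261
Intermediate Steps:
f = 48 (f = 24*2 = 48)
x(M) = -1 + 4*M/3 (x(M) = M - (1 + M*(-1/3)) = M - (1 - M/3) = M + (-1 + M/3) = -1 + 4*M/3)
-3*(x(f*(2 - 4)) - 2*(-21)) = -3*((-1 + 4*(48*(2 - 4))/3) - 2*(-21)) = -3*((-1 + 4*(48*(-2))/3) + 42) = -3*((-1 + (4/3)*(-96)) + 42) = -3*((-1 - 128) + 42) = -3*(-129 + 42) = -3*(-87) = 261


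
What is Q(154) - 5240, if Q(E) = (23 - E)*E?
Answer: -25414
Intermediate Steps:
Q(E) = E*(23 - E)
Q(154) - 5240 = 154*(23 - 1*154) - 5240 = 154*(23 - 154) - 5240 = 154*(-131) - 5240 = -20174 - 5240 = -25414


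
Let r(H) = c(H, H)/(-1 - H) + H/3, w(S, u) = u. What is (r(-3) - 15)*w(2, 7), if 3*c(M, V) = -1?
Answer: -679/6 ≈ -113.17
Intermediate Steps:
c(M, V) = -1/3 (c(M, V) = (1/3)*(-1) = -1/3)
r(H) = -1/(3*(-1 - H)) + H/3
(r(-3) - 15)*w(2, 7) = ((1 - 3 + (-3)**2)/(3*(1 - 3)) - 15)*7 = ((1/3)*(1 - 3 + 9)/(-2) - 15)*7 = ((1/3)*(-1/2)*7 - 15)*7 = (-7/6 - 15)*7 = -97/6*7 = -679/6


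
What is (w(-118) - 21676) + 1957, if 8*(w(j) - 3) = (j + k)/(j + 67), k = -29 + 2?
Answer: -8043983/408 ≈ -19716.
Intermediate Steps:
k = -27
w(j) = 3 + (-27 + j)/(8*(67 + j)) (w(j) = 3 + ((j - 27)/(j + 67))/8 = 3 + ((-27 + j)/(67 + j))/8 = 3 + (-27 + j)/(8*(67 + j)))
(w(-118) - 21676) + 1957 = ((1581 + 25*(-118))/(8*(67 - 118)) - 21676) + 1957 = ((1/8)*(1581 - 2950)/(-51) - 21676) + 1957 = ((1/8)*(-1/51)*(-1369) - 21676) + 1957 = (1369/408 - 21676) + 1957 = -8842439/408 + 1957 = -8043983/408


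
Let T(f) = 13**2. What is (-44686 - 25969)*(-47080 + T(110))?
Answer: 3314496705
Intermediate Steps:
T(f) = 169
(-44686 - 25969)*(-47080 + T(110)) = (-44686 - 25969)*(-47080 + 169) = -70655*(-46911) = 3314496705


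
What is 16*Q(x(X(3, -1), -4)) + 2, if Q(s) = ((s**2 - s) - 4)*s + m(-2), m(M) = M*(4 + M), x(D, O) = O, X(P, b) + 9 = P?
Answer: -1086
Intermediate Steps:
X(P, b) = -9 + P
Q(s) = -4 + s*(-4 + s**2 - s) (Q(s) = ((s**2 - s) - 4)*s - 2*(4 - 2) = (-4 + s**2 - s)*s - 2*2 = s*(-4 + s**2 - s) - 4 = -4 + s*(-4 + s**2 - s))
16*Q(x(X(3, -1), -4)) + 2 = 16*(-4 + (-4)**3 - 1*(-4)**2 - 4*(-4)) + 2 = 16*(-4 - 64 - 1*16 + 16) + 2 = 16*(-4 - 64 - 16 + 16) + 2 = 16*(-68) + 2 = -1088 + 2 = -1086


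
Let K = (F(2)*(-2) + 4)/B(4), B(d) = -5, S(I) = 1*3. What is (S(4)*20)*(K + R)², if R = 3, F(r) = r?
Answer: 540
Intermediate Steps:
S(I) = 3
K = 0 (K = (2*(-2) + 4)/(-5) = (-4 + 4)*(-⅕) = 0*(-⅕) = 0)
(S(4)*20)*(K + R)² = (3*20)*(0 + 3)² = 60*3² = 60*9 = 540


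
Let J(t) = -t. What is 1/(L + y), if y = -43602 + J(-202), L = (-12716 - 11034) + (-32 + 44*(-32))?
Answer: -1/68590 ≈ -1.4579e-5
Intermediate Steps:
L = -25190 (L = -23750 + (-32 - 1408) = -23750 - 1440 = -25190)
y = -43400 (y = -43602 - 1*(-202) = -43602 + 202 = -43400)
1/(L + y) = 1/(-25190 - 43400) = 1/(-68590) = -1/68590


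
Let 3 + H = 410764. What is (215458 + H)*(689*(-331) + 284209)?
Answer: 35162196850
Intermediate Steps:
H = 410761 (H = -3 + 410764 = 410761)
(215458 + H)*(689*(-331) + 284209) = (215458 + 410761)*(689*(-331) + 284209) = 626219*(-228059 + 284209) = 626219*56150 = 35162196850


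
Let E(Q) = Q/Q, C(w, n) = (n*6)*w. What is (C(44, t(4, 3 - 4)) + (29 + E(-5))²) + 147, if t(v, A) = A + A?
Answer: 519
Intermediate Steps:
t(v, A) = 2*A
C(w, n) = 6*n*w (C(w, n) = (6*n)*w = 6*n*w)
E(Q) = 1
(C(44, t(4, 3 - 4)) + (29 + E(-5))²) + 147 = (6*(2*(3 - 4))*44 + (29 + 1)²) + 147 = (6*(2*(-1))*44 + 30²) + 147 = (6*(-2)*44 + 900) + 147 = (-528 + 900) + 147 = 372 + 147 = 519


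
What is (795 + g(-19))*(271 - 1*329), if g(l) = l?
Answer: -45008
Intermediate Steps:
(795 + g(-19))*(271 - 1*329) = (795 - 19)*(271 - 1*329) = 776*(271 - 329) = 776*(-58) = -45008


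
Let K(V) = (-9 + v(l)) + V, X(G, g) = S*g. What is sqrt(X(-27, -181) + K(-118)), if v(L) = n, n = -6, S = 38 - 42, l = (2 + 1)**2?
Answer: sqrt(591) ≈ 24.310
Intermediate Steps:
l = 9 (l = 3**2 = 9)
S = -4
v(L) = -6
X(G, g) = -4*g
K(V) = -15 + V (K(V) = (-9 - 6) + V = -15 + V)
sqrt(X(-27, -181) + K(-118)) = sqrt(-4*(-181) + (-15 - 118)) = sqrt(724 - 133) = sqrt(591)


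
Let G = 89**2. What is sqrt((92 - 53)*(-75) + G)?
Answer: 2*sqrt(1249) ≈ 70.682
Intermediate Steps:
G = 7921
sqrt((92 - 53)*(-75) + G) = sqrt((92 - 53)*(-75) + 7921) = sqrt(39*(-75) + 7921) = sqrt(-2925 + 7921) = sqrt(4996) = 2*sqrt(1249)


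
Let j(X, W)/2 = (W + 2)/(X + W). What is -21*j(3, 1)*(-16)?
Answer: 504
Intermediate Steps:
j(X, W) = 2*(2 + W)/(W + X) (j(X, W) = 2*((W + 2)/(X + W)) = 2*((2 + W)/(W + X)) = 2*(2 + W)/(W + X))
-21*j(3, 1)*(-16) = -42*(2 + 1)/(1 + 3)*(-16) = -42*3/4*(-16) = -21*3/2*(-16) = -63/2*(-16) = 504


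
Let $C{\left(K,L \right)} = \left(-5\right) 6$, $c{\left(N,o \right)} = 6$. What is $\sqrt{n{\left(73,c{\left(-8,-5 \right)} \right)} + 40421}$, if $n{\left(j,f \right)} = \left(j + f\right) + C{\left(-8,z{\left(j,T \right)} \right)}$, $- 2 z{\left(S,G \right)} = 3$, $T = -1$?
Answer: $\sqrt{40470} \approx 201.17$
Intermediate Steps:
$z{\left(S,G \right)} = - \frac{3}{2}$ ($z{\left(S,G \right)} = \left(- \frac{1}{2}\right) 3 = - \frac{3}{2}$)
$C{\left(K,L \right)} = -30$
$n{\left(j,f \right)} = -30 + f + j$ ($n{\left(j,f \right)} = \left(j + f\right) - 30 = \left(f + j\right) - 30 = -30 + f + j$)
$\sqrt{n{\left(73,c{\left(-8,-5 \right)} \right)} + 40421} = \sqrt{\left(-30 + 6 + 73\right) + 40421} = \sqrt{49 + 40421} = \sqrt{40470}$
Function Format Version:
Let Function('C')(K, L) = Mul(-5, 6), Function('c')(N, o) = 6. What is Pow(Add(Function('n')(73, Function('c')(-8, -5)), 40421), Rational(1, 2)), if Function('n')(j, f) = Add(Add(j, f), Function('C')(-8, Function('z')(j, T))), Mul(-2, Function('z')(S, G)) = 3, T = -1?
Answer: Pow(40470, Rational(1, 2)) ≈ 201.17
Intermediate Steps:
Function('z')(S, G) = Rational(-3, 2) (Function('z')(S, G) = Mul(Rational(-1, 2), 3) = Rational(-3, 2))
Function('C')(K, L) = -30
Function('n')(j, f) = Add(-30, f, j) (Function('n')(j, f) = Add(Add(j, f), -30) = Add(Add(f, j), -30) = Add(-30, f, j))
Pow(Add(Function('n')(73, Function('c')(-8, -5)), 40421), Rational(1, 2)) = Pow(Add(Add(-30, 6, 73), 40421), Rational(1, 2)) = Pow(Add(49, 40421), Rational(1, 2)) = Pow(40470, Rational(1, 2))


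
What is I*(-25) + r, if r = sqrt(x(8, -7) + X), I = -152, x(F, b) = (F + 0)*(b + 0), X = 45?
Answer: 3800 + I*sqrt(11) ≈ 3800.0 + 3.3166*I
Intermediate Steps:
x(F, b) = F*b
r = I*sqrt(11) (r = sqrt(8*(-7) + 45) = sqrt(-56 + 45) = sqrt(-11) = I*sqrt(11) ≈ 3.3166*I)
I*(-25) + r = -152*(-25) + I*sqrt(11) = 3800 + I*sqrt(11)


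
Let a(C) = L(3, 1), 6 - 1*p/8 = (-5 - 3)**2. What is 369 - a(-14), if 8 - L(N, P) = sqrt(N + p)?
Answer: 361 + I*sqrt(461) ≈ 361.0 + 21.471*I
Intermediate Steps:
p = -464 (p = 48 - 8*(-5 - 3)**2 = 48 - 8*(-8)**2 = 48 - 8*64 = 48 - 512 = -464)
L(N, P) = 8 - sqrt(-464 + N) (L(N, P) = 8 - sqrt(N - 464) = 8 - sqrt(-464 + N))
a(C) = 8 - I*sqrt(461) (a(C) = 8 - sqrt(-464 + 3) = 8 - sqrt(-461) = 8 - I*sqrt(461))
369 - a(-14) = 369 - (8 - I*sqrt(461)) = 369 + (-8 + I*sqrt(461)) = 361 + I*sqrt(461)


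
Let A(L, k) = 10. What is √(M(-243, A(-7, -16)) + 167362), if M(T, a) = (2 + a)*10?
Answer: 7*√3418 ≈ 409.25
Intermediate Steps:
M(T, a) = 20 + 10*a
√(M(-243, A(-7, -16)) + 167362) = √((20 + 10*10) + 167362) = √((20 + 100) + 167362) = √(120 + 167362) = √167482 = 7*√3418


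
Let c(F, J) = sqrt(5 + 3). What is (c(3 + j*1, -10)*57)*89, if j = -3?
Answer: 10146*sqrt(2) ≈ 14349.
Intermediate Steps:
c(F, J) = 2*sqrt(2) (c(F, J) = sqrt(8) = 2*sqrt(2))
(c(3 + j*1, -10)*57)*89 = ((2*sqrt(2))*57)*89 = (114*sqrt(2))*89 = 10146*sqrt(2)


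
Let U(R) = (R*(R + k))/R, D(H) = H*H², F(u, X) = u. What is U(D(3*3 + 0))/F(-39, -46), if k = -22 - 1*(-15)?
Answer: -722/39 ≈ -18.513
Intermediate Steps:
k = -7 (k = -22 + 15 = -7)
D(H) = H³
U(R) = -7 + R (U(R) = (R*(R - 7))/R = (R*(-7 + R))/R = -7 + R)
U(D(3*3 + 0))/F(-39, -46) = (-7 + (3*3 + 0)³)/(-39) = (-7 + (9 + 0)³)*(-1/39) = (-7 + 9³)*(-1/39) = (-7 + 729)*(-1/39) = 722*(-1/39) = -722/39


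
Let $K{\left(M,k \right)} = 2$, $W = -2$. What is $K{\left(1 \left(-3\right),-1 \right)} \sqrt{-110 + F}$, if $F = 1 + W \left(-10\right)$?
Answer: $2 i \sqrt{89} \approx 18.868 i$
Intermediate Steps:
$F = 21$ ($F = 1 - -20 = 1 + 20 = 21$)
$K{\left(1 \left(-3\right),-1 \right)} \sqrt{-110 + F} = 2 \sqrt{-110 + 21} = 2 \sqrt{-89} = 2 i \sqrt{89}$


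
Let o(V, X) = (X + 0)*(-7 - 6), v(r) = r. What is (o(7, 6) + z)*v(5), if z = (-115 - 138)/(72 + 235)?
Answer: -120995/307 ≈ -394.12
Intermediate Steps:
z = -253/307 ≈ -0.82410
o(V, X) = -13*X (o(V, X) = X*(-13) = -13*X)
(o(7, 6) + z)*v(5) = (-13*6 - 253/307)*5 = (-78 - 253/307)*5 = -24199/307*5 = -120995/307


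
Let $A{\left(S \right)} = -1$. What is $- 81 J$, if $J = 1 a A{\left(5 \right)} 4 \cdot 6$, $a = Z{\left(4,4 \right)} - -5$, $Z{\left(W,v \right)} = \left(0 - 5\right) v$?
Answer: $-29160$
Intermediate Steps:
$Z{\left(W,v \right)} = - 5 v$
$a = -15$ ($a = \left(-5\right) 4 - -5 = -20 + 5 = -15$)
$J = 360$ ($J = 1 \left(-15\right) \left(-1\right) 4 \cdot 6 = - 15 \left(\left(-4\right) 6\right) = \left(-15\right) \left(-24\right) = 360$)
$- 81 J = \left(-81\right) 360 = -29160$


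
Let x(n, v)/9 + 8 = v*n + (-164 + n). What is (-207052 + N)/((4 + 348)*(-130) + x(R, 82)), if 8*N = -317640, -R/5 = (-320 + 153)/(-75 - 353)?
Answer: 105611996/20871569 ≈ 5.0601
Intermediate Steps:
R = -835/428 (R = -5*(-320 + 153)/(-75 - 353) = -(-835)/(-428) = -(-835)*(-1)/428 = -5*167/428 = -835/428 ≈ -1.9509)
N = -39705 (N = (⅛)*(-317640) = -39705)
x(n, v) = -1548 + 9*n + 9*n*v (x(n, v) = -72 + 9*(v*n + (-164 + n)) = -72 + 9*(n*v + (-164 + n)) = -72 + 9*(-164 + n + n*v) = -72 + (-1476 + 9*n + 9*n*v) = -1548 + 9*n + 9*n*v)
(-207052 + N)/((4 + 348)*(-130) + x(R, 82)) = (-207052 - 39705)/((4 + 348)*(-130) + (-1548 + 9*(-835/428) + 9*(-835/428)*82)) = -246757/(352*(-130) + (-1548 - 7515/428 - 308115/214)) = -246757/(-45760 - 1286289/428) = -246757/(-20871569/428) = -246757*(-428/20871569) = 105611996/20871569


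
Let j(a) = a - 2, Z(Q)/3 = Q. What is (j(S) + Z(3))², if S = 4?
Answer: 121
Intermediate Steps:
Z(Q) = 3*Q
j(a) = -2 + a
(j(S) + Z(3))² = ((-2 + 4) + 3*3)² = (2 + 9)² = 11² = 121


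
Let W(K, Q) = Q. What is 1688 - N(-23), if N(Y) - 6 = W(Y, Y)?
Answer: 1705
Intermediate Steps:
N(Y) = 6 + Y
1688 - N(-23) = 1688 - (6 - 23) = 1688 - 1*(-17) = 1688 + 17 = 1705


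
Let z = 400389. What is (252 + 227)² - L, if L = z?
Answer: -170948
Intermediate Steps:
L = 400389
(252 + 227)² - L = (252 + 227)² - 1*400389 = 479² - 400389 = 229441 - 400389 = -170948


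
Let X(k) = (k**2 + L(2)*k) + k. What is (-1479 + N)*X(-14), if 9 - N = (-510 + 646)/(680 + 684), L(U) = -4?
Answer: -119310352/341 ≈ -3.4988e+5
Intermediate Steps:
X(k) = k**2 - 3*k (X(k) = (k**2 - 4*k) + k = k**2 - 3*k)
N = 3035/341 (N = 9 - (-510 + 646)/(680 + 684) = 9 - 136/1364 = 9 - 1*34/341 = 9 - 34/341 = 3035/341 ≈ 8.9003)
(-1479 + N)*X(-14) = (-1479 + 3035/341)*(-14*(-3 - 14)) = -(-7018256)*(-17)/341 = -501304/341*238 = -119310352/341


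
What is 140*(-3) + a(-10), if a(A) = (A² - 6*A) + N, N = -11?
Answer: -271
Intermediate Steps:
a(A) = -11 + A² - 6*A (a(A) = (A² - 6*A) - 11 = -11 + A² - 6*A)
140*(-3) + a(-10) = 140*(-3) + (-11 + (-10)² - 6*(-10)) = -420 + (-11 + 100 + 60) = -420 + 149 = -271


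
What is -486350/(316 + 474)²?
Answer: -9727/12482 ≈ -0.77928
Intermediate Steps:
-486350/(316 + 474)² = -486350/(790²) = -486350/624100 = -486350*1/624100 = -9727/12482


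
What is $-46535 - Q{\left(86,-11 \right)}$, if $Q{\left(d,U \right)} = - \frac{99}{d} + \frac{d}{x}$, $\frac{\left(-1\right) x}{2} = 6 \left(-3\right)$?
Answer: $- \frac{18009524}{387} \approx -46536.0$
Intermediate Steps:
$x = 36$ ($x = - 2 \cdot 6 \left(-3\right) = \left(-2\right) \left(-18\right) = 36$)
$Q{\left(d,U \right)} = - \frac{99}{d} + \frac{d}{36}$
$-46535 - Q{\left(86,-11 \right)} = -46535 - \left(- \frac{99}{86} + \frac{1}{36} \cdot 86\right) = -46535 - \left(\left(-99\right) \frac{1}{86} + \frac{43}{18}\right) = -46535 - \left(- \frac{99}{86} + \frac{43}{18}\right) = -46535 - \frac{479}{387} = - \frac{18009524}{387}$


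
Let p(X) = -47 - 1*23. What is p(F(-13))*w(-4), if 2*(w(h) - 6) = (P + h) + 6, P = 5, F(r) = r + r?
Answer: -665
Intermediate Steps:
F(r) = 2*r
p(X) = -70 (p(X) = -47 - 23 = -70)
w(h) = 23/2 + h/2 (w(h) = 6 + ((5 + h) + 6)/2 = 6 + (11 + h)/2 = 6 + (11/2 + h/2) = 23/2 + h/2)
p(F(-13))*w(-4) = -70*(23/2 + (½)*(-4)) = -70*(23/2 - 2) = -70*19/2 = -665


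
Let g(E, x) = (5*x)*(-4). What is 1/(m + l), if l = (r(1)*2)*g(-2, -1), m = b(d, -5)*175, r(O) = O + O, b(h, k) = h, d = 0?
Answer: 1/80 ≈ 0.012500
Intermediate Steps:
r(O) = 2*O
g(E, x) = -20*x
m = 0 (m = 0*175 = 0)
l = 80 (l = ((2*1)*2)*(-20*(-1)) = (2*2)*20 = 4*20 = 80)
1/(m + l) = 1/(0 + 80) = 1/80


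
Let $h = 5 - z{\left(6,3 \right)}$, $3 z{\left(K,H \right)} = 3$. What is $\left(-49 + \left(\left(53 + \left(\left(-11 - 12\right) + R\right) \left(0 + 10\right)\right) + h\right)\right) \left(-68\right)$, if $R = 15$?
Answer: $4896$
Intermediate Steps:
$z{\left(K,H \right)} = 1$ ($z{\left(K,H \right)} = \frac{1}{3} \cdot 3 = 1$)
$h = 4$ ($h = 5 - 1 = 4$)
$\left(-49 + \left(\left(53 + \left(\left(-11 - 12\right) + R\right) \left(0 + 10\right)\right) + h\right)\right) \left(-68\right) = \left(-49 + \left(\left(53 + \left(\left(-11 - 12\right) + 15\right) \left(0 + 10\right)\right) + 4\right)\right) \left(-68\right) = \left(-49 + \left(\left(53 + \left(\left(-11 - 12\right) + 15\right) 10\right) + 4\right)\right) \left(-68\right) = \left(-49 + \left(\left(53 + \left(-23 + 15\right) 10\right) + 4\right)\right) \left(-68\right) = \left(-49 + \left(\left(53 - 80\right) + 4\right)\right) \left(-68\right) = \left(-49 + \left(-27 + 4\right)\right) \left(-68\right) = \left(-49 - 23\right) \left(-68\right) = \left(-72\right) \left(-68\right) = 4896$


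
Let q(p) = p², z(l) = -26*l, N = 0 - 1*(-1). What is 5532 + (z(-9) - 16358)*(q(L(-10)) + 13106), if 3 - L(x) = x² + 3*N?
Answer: -372555612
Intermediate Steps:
N = 1 (N = 0 + 1 = 1)
L(x) = -x² (L(x) = 3 - (x² + 3*1) = 3 - (x² + 3) = 3 - (3 + x²) = 3 + (-3 - x²) = -x²)
5532 + (z(-9) - 16358)*(q(L(-10)) + 13106) = 5532 + (-26*(-9) - 16358)*((-1*(-10)²)² + 13106) = 5532 + (234 - 16358)*((-1*100)² + 13106) = 5532 - 16124*((-100)² + 13106) = 5532 - 16124*(10000 + 13106) = 5532 - 16124*23106 = 5532 - 372561144 = -372555612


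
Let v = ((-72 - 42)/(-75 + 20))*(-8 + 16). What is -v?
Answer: -912/55 ≈ -16.582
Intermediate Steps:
v = 912/55 (v = -114/(-55)*8 = -114*(-1/55)*8 = (114/55)*8 = 912/55 ≈ 16.582)
-v = -1*912/55 = -912/55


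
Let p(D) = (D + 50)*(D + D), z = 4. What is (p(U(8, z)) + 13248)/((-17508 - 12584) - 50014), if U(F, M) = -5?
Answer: -27/169 ≈ -0.15976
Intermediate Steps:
p(D) = 2*D*(50 + D) (p(D) = (50 + D)*(2*D) = 2*D*(50 + D))
(p(U(8, z)) + 13248)/((-17508 - 12584) - 50014) = (2*(-5)*(50 - 5) + 13248)/((-17508 - 12584) - 50014) = (2*(-5)*45 + 13248)/(-30092 - 50014) = (-450 + 13248)/(-80106) = 12798*(-1/80106) = -27/169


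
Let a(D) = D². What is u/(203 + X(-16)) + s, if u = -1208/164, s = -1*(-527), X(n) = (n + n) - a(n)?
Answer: 1836897/3485 ≈ 527.09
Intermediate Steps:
X(n) = -n² + 2*n (X(n) = (n + n) - n² = 2*n - n² = -n² + 2*n)
s = 527
u = -302/41 (u = -1208*1/164 = -302/41 ≈ -7.3659)
u/(203 + X(-16)) + s = -302/(41*(203 - 16*(2 - 1*(-16)))) + 527 = -302/(41*(203 - 16*(2 + 16))) + 527 = -302/(41*(203 - 16*18)) + 527 = -302/(41*(203 - 288)) + 527 = -302/41/(-85) + 527 = -302/41*(-1/85) + 527 = 302/3485 + 527 = 1836897/3485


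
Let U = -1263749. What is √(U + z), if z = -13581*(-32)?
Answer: I*√829157 ≈ 910.58*I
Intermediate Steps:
z = 434592
√(U + z) = √(-1263749 + 434592) = √(-829157) = I*√829157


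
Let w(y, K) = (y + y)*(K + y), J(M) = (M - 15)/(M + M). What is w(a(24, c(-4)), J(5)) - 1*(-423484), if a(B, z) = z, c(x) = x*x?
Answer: 423964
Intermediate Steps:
c(x) = x²
J(M) = (-15 + M)/(2*M) (J(M) = (-15 + M)/((2*M)) = (-15 + M)*(1/(2*M)) = (-15 + M)/(2*M))
w(y, K) = 2*y*(K + y) (w(y, K) = (2*y)*(K + y) = 2*y*(K + y))
w(a(24, c(-4)), J(5)) - 1*(-423484) = 2*(-4)²*((½)*(-15 + 5)/5 + (-4)²) - 1*(-423484) = 2*16*((½)*(⅕)*(-10) + 16) + 423484 = 2*16*(-1 + 16) + 423484 = 2*16*15 + 423484 = 480 + 423484 = 423964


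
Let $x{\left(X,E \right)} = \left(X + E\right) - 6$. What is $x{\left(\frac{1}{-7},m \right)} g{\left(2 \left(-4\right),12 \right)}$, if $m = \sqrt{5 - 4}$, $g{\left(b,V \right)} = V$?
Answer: $- \frac{432}{7} \approx -61.714$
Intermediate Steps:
$m = 1$ ($m = \sqrt{1} = 1$)
$x{\left(X,E \right)} = -6 + E + X$ ($x{\left(X,E \right)} = \left(E + X\right) - 6 = -6 + E + X$)
$x{\left(\frac{1}{-7},m \right)} g{\left(2 \left(-4\right),12 \right)} = \left(-6 + 1 + \frac{1}{-7}\right) 12 = \left(-6 + 1 - \frac{1}{7}\right) 12 = \left(- \frac{36}{7}\right) 12 = - \frac{432}{7}$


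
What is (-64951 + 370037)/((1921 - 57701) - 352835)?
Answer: -305086/408615 ≈ -0.74663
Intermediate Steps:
(-64951 + 370037)/((1921 - 57701) - 352835) = 305086/(-55780 - 352835) = 305086/(-408615) = 305086*(-1/408615) = -305086/408615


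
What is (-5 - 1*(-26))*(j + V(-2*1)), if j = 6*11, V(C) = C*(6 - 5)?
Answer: 1344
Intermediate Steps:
V(C) = C (V(C) = C*1 = C)
j = 66
(-5 - 1*(-26))*(j + V(-2*1)) = (-5 - 1*(-26))*(66 - 2*1) = (-5 + 26)*(66 - 2) = 21*64 = 1344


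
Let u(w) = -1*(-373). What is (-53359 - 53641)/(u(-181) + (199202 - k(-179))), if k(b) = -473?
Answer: -13375/25006 ≈ -0.53487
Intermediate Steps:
u(w) = 373
(-53359 - 53641)/(u(-181) + (199202 - k(-179))) = (-53359 - 53641)/(373 + (199202 - 1*(-473))) = -107000/(373 + (199202 + 473)) = -107000/(373 + 199675) = -107000/200048 = -107000*1/200048 = -13375/25006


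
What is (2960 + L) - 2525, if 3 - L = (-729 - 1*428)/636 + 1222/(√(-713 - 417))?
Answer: 279725/636 + 611*I*√1130/565 ≈ 439.82 + 36.352*I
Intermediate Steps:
L = 3065/636 + 611*I*√1130/565 (L = 3 - ((-729 - 1*428)/636 + 1222/(√(-713 - 417))) = 3 - ((-729 - 428)*(1/636) + 1222/(√(-1130))) = 3 - (-1157*1/636 + 1222/((I*√1130))) = 3 - (-1157/636 + 1222*(-I*√1130/1130)) = 3 - (-1157/636 - 611*I*√1130/565) = 3 + (1157/636 + 611*I*√1130/565) = 3065/636 + 611*I*√1130/565 ≈ 4.8192 + 36.352*I)
(2960 + L) - 2525 = (2960 + (3065/636 + 611*I*√1130/565)) - 2525 = (1885625/636 + 611*I*√1130/565) - 2525 = 279725/636 + 611*I*√1130/565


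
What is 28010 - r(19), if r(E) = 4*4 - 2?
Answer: 27996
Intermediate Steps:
r(E) = 14 (r(E) = 16 - 2 = 14)
28010 - r(19) = 28010 - 1*14 = 28010 - 14 = 27996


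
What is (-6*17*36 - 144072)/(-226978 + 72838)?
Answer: 12312/12845 ≈ 0.95851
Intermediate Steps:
(-6*17*36 - 144072)/(-226978 + 72838) = (-102*36 - 144072)/(-154140) = (-3672 - 144072)*(-1/154140) = -147744*(-1/154140) = 12312/12845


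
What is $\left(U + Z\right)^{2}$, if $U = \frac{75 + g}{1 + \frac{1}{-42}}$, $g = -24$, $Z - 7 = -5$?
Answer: $\frac{4946176}{1681} \approx 2942.4$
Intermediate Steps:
$Z = 2$ ($Z = 7 - 5 = 2$)
$U = \frac{2142}{41}$ ($U = \frac{75 - 24}{1 + \frac{1}{-42}} = \frac{51}{1 - \frac{1}{42}} = \frac{51}{\frac{41}{42}} = 51 \cdot \frac{42}{41} = \frac{2142}{41} \approx 52.244$)
$\left(U + Z\right)^{2} = \left(\frac{2142}{41} + 2\right)^{2} = \left(\frac{2224}{41}\right)^{2} = \frac{4946176}{1681}$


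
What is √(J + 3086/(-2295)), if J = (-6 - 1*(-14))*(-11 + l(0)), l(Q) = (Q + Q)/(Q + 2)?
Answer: I*√52286730/765 ≈ 9.4522*I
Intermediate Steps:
l(Q) = 2*Q/(2 + Q) (l(Q) = (2*Q)/(2 + Q) = 2*Q/(2 + Q))
J = -88 (J = (-6 - 1*(-14))*(-11 + 2*0/(2 + 0)) = (-6 + 14)*(-11 + 2*0/2) = 8*(-11 + 2*0*(½)) = 8*(-11 + 0) = 8*(-11) = -88)
√(J + 3086/(-2295)) = √(-88 + 3086/(-2295)) = √(-88 + 3086*(-1/2295)) = √(-88 - 3086/2295) = √(-205046/2295) = I*√52286730/765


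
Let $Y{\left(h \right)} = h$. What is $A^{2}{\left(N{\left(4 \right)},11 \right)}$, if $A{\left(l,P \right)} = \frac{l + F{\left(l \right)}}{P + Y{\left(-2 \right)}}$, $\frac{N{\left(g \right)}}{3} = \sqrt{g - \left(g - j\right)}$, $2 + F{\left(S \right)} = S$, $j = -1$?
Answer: $- \frac{32}{81} - \frac{8 i}{27} \approx -0.39506 - 0.2963 i$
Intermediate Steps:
$F{\left(S \right)} = -2 + S$
$N{\left(g \right)} = 3 i$ ($N{\left(g \right)} = 3 \sqrt{g - \left(1 + g\right)} = 3 \sqrt{-1} = 3 i$)
$A{\left(l,P \right)} = \frac{-2 + 2 l}{-2 + P}$ ($A{\left(l,P \right)} = \frac{l + \left(-2 + l\right)}{P - 2} = \frac{-2 + 2 l}{-2 + P}$)
$A^{2}{\left(N{\left(4 \right)},11 \right)} = \left(\frac{2 \left(-1 + 3 i\right)}{-2 + 11}\right)^{2} = \left(\frac{2 \left(-1 + 3 i\right)}{9}\right)^{2} = \left(2 \cdot \frac{1}{9} \left(-1 + 3 i\right)\right)^{2} = \left(- \frac{2}{9} + \frac{2 i}{3}\right)^{2}$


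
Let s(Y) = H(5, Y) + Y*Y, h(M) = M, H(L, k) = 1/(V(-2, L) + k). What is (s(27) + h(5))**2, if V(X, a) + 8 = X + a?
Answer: 260790201/484 ≈ 5.3882e+5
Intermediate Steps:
V(X, a) = -8 + X + a (V(X, a) = -8 + (X + a) = -8 + X + a)
H(L, k) = 1/(-10 + L + k) (H(L, k) = 1/((-8 - 2 + L) + k) = 1/((-10 + L) + k) = 1/(-10 + L + k))
s(Y) = Y**2 + 1/(-5 + Y) (s(Y) = 1/(-10 + 5 + Y) + Y*Y = 1/(-5 + Y) + Y**2 = Y**2 + 1/(-5 + Y))
(s(27) + h(5))**2 = ((1 + 27**2*(-5 + 27))/(-5 + 27) + 5)**2 = ((1 + 729*22)/22 + 5)**2 = ((1 + 16038)/22 + 5)**2 = ((1/22)*16039 + 5)**2 = (16039/22 + 5)**2 = (16149/22)**2 = 260790201/484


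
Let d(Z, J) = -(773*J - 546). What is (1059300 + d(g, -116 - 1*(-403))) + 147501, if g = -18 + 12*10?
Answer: 985496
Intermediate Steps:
g = 102 (g = -18 + 120 = 102)
d(Z, J) = 546 - 773*J (d(Z, J) = -(-546 + 773*J) = 546 - 773*J)
(1059300 + d(g, -116 - 1*(-403))) + 147501 = (1059300 + (546 - 773*(-116 - 1*(-403)))) + 147501 = (1059300 + (546 - 773*(-116 + 403))) + 147501 = (1059300 + (546 - 773*287)) + 147501 = (1059300 + (546 - 221851)) + 147501 = (1059300 - 221305) + 147501 = 837995 + 147501 = 985496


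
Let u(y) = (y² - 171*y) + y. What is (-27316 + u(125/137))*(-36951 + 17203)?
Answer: 10181863993492/18769 ≈ 5.4248e+8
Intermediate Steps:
u(y) = y² - 170*y
(-27316 + u(125/137))*(-36951 + 17203) = (-27316 + (125/137)*(-170 + 125/137))*(-36951 + 17203) = (-27316 + (125*(1/137))*(-170 + 125*(1/137)))*(-19748) = (-27316 + 125*(-170 + 125/137)/137)*(-19748) = (-27316 + (125/137)*(-23165/137))*(-19748) = (-27316 - 2895625/18769)*(-19748) = -515589629/18769*(-19748) = 10181863993492/18769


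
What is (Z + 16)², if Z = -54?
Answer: 1444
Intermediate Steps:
(Z + 16)² = (-54 + 16)² = (-38)² = 1444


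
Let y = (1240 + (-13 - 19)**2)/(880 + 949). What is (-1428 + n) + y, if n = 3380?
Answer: 3572472/1829 ≈ 1953.2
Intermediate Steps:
y = 2264/1829 (y = (1240 + (-32)**2)/1829 = (1240 + 1024)*(1/1829) = 2264*(1/1829) = 2264/1829 ≈ 1.2378)
(-1428 + n) + y = (-1428 + 3380) + 2264/1829 = 1952 + 2264/1829 = 3572472/1829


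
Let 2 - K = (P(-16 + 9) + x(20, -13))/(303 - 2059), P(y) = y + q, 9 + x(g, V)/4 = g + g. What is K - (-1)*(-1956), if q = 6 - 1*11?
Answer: -857778/439 ≈ -1953.9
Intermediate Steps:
q = -5 (q = 6 - 11 = -5)
x(g, V) = -36 + 8*g (x(g, V) = -36 + 4*(g + g) = -36 + 4*(2*g) = -36 + 8*g)
P(y) = -5 + y (P(y) = y - 5 = -5 + y)
K = 906/439 (K = 2 - ((-5 + (-16 + 9)) + (-36 + 8*20))/(303 - 2059) = 2 - ((-5 - 7) + (-36 + 160))/(-1756) = 2 - (-12 + 124)*(-1)/1756 = 2 - 112*(-1)/1756 = 2 - 1*(-28/439) = 2 + 28/439 = 906/439 ≈ 2.0638)
K - (-1)*(-1956) = 906/439 - (-1)*(-1956) = 906/439 - 1*1956 = 906/439 - 1956 = -857778/439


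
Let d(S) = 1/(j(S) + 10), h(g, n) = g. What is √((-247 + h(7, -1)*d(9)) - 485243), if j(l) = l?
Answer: I*√175261757/19 ≈ 696.77*I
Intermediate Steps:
d(S) = 1/(10 + S) (d(S) = 1/(S + 10) = 1/(10 + S))
√((-247 + h(7, -1)*d(9)) - 485243) = √((-247 + 7/(10 + 9)) - 485243) = √((-247 + 7/19) - 485243) = √(-4686/19 - 485243) = √(-9224303/19) = I*√175261757/19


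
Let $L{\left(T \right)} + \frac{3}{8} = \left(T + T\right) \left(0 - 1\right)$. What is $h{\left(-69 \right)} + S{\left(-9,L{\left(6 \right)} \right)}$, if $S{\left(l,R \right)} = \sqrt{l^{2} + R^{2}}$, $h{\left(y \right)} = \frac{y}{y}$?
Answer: $1 + \frac{9 \sqrt{185}}{8} \approx 16.302$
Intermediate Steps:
$h{\left(y \right)} = 1$
$L{\left(T \right)} = - \frac{3}{8} - 2 T$ ($L{\left(T \right)} = - \frac{3}{8} + \left(T + T\right) \left(0 - 1\right) = - \frac{3}{8} + 2 T \left(-1\right) = - \frac{3}{8} - 2 T$)
$S{\left(l,R \right)} = \sqrt{R^{2} + l^{2}}$
$h{\left(-69 \right)} + S{\left(-9,L{\left(6 \right)} \right)} = 1 + \sqrt{\left(- \frac{3}{8} - 12\right)^{2} + \left(-9\right)^{2}} = 1 + \sqrt{\left(- \frac{3}{8} - 12\right)^{2} + 81} = 1 + \sqrt{\left(- \frac{99}{8}\right)^{2} + 81} = 1 + \sqrt{\frac{9801}{64} + 81} = 1 + \sqrt{\frac{14985}{64}} = 1 + \frac{9 \sqrt{185}}{8}$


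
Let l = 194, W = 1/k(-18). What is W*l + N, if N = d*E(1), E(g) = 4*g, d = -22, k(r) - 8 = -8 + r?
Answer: -889/9 ≈ -98.778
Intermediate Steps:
k(r) = r (k(r) = 8 + (-8 + r) = r)
W = -1/18 (W = 1/(-18) = -1/18 ≈ -0.055556)
N = -88 ≈ -88.000
W*l + N = -1/18*194 - 88 = -97/9 - 88 = -889/9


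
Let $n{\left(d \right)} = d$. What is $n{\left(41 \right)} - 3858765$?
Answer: $-3858724$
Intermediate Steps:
$n{\left(41 \right)} - 3858765 = 41 - 3858765 = -3858724$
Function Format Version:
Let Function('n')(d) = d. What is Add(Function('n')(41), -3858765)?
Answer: -3858724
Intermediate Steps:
Add(Function('n')(41), -3858765) = Add(41, -3858765) = -3858724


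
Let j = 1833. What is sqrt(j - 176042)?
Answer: I*sqrt(174209) ≈ 417.38*I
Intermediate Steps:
sqrt(j - 176042) = sqrt(1833 - 176042) = sqrt(-174209) = I*sqrt(174209)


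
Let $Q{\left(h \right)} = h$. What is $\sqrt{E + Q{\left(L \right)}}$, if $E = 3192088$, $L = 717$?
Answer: $\sqrt{3192805} \approx 1786.8$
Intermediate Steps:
$\sqrt{E + Q{\left(L \right)}} = \sqrt{3192088 + 717} = \sqrt{3192805}$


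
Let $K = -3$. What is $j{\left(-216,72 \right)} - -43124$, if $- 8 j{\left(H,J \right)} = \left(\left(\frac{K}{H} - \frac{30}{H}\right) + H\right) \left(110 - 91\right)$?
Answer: $\frac{25134703}{576} \approx 43637.0$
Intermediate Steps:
$j{\left(H,J \right)} = - \frac{19 H}{8} + \frac{627}{8 H}$ ($j{\left(H,J \right)} = - \frac{\left(\left(- \frac{3}{H} - \frac{30}{H}\right) + H\right) \left(110 - 91\right)}{8} = - \frac{\left(- \frac{33}{H} + H\right) 19}{8} = - \frac{\left(H - \frac{33}{H}\right) 19}{8} = - \frac{- \frac{627}{H} + 19 H}{8} = - \frac{19 H}{8} + \frac{627}{8 H}$)
$j{\left(-216,72 \right)} - -43124 = \frac{19 \left(33 - \left(-216\right)^{2}\right)}{8 \left(-216\right)} - -43124 = \frac{19}{8} \left(- \frac{1}{216}\right) \left(33 - 46656\right) + 43124 = \frac{19}{8} \left(- \frac{1}{216}\right) \left(-46623\right) + 43124 = \frac{295279}{576} + 43124 = \frac{25134703}{576}$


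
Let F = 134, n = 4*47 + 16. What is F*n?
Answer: 27336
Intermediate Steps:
n = 204 (n = 188 + 16 = 204)
F*n = 134*204 = 27336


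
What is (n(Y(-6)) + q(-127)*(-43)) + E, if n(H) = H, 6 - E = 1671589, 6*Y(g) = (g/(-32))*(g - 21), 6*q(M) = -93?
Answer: -53469355/32 ≈ -1.6709e+6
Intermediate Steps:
q(M) = -31/2 (q(M) = (1/6)*(-93) = -31/2)
Y(g) = -g*(-21 + g)/192 (Y(g) = ((g/(-32))*(g - 21))/6 = ((g*(-1/32))*(-21 + g))/6 = ((-g/32)*(-21 + g))/6 = (-g*(-21 + g)/32)/6 = -g*(-21 + g)/192)
E = -1671583 (E = 6 - 1*1671589 = 6 - 1671589 = -1671583)
(n(Y(-6)) + q(-127)*(-43)) + E = ((1/192)*(-6)*(21 - 1*(-6)) - 31/2*(-43)) - 1671583 = ((1/192)*(-6)*(21 + 6) + 1333/2) - 1671583 = ((1/192)*(-6)*27 + 1333/2) - 1671583 = (-27/32 + 1333/2) - 1671583 = 21301/32 - 1671583 = -53469355/32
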